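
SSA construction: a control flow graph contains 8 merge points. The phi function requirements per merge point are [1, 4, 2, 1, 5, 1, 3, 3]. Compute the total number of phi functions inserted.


Total phi functions = sum of phi functions at each join node
= 1 + 4 + 2 + 1 + 5 + 1 + 3 + 3 = 20

20


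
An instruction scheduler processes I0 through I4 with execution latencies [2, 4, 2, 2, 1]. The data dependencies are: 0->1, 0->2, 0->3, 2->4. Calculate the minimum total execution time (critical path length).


Compute longest path through dependency graph: dist(Ik) = max over predecessors of dist + latency(Ik).
dist(I0) = latency 2 = 2
dist(I1) = dist(I0) + 4 = 2 + 4 = 6
dist(I2) = dist(I0) + 2 = 2 + 2 = 4
dist(I3) = dist(I0) + 2 = 2 + 2 = 4
dist(I4) = dist(I2) + 1 = 4 + 1 = 5
Critical path = max dist = 6

6


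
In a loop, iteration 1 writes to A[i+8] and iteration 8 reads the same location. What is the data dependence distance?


Distance = read iteration - write iteration
= 8 - 1 = 7

7


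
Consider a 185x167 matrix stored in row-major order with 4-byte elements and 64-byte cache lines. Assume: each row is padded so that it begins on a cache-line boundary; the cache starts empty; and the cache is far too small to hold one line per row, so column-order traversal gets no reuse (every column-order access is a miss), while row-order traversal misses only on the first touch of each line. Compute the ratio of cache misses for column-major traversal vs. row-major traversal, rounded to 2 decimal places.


Each row occupies 167 * 4 = 668 bytes and starts on a line boundary, so it spans ceil(668 / 64) = 11 cache lines.
Row-major traversal misses (one per line touched): 185 * ceil(167 * 4 / 64) = 2035
Column-major traversal misses (no reuse, every access misses): 185 * 167 = 30895
Ratio = 30895 / 2035 = 15.18

15.18


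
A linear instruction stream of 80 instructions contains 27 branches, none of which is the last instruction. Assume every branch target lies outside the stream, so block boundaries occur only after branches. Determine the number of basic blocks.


With no in-sequence branch targets, the leaders are the first instruction plus the instruction after each branch.
Number of basic blocks = branches + 1
= 27 + 1 = 28

28


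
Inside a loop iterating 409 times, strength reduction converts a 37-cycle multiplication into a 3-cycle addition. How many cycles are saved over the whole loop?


Per-iteration saving = 37 - 3 = 34
Total saved = 409 * 34 = 13906

13906


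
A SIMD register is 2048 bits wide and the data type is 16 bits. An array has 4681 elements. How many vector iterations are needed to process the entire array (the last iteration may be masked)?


Width = 2048 / 16 = 128 elements per vector op
Iterations = ceil(4681 / 128) = 37

37


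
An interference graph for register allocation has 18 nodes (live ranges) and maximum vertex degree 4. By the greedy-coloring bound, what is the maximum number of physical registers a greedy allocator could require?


Greedy coloring never needs more than (max_degree + 1) colors: when coloring a vertex, at most max_degree neighbors are already colored.
Upper bound = 4 + 1 = 5

5


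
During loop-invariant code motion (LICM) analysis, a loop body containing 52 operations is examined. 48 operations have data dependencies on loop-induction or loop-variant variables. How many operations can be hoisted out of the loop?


Invariant candidates = total - loop-dependent
= 52 - 48 = 4

4


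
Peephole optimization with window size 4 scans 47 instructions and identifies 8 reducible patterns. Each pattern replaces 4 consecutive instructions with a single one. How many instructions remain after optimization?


Each match removes 3 instructions.
Total removed = 8 * 3 = 24
Remaining = 47 - 24 = 23

23


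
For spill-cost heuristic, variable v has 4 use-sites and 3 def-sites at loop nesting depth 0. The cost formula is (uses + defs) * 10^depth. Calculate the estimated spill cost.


uses + defs = 4 + 3 = 7
10^0 = 1
Spill cost = 7 * 1 = 7

7


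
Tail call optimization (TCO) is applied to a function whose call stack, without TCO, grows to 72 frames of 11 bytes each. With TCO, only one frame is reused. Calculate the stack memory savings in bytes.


Without TCO: 72 * 11 = 792 bytes
With TCO: reuse 1 frame = 11 bytes
Savings = 792 - 11 = 781

781


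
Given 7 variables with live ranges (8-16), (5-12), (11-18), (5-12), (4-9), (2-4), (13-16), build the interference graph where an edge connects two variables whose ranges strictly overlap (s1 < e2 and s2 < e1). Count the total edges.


Check all pairs for overlapping intervals.
Two intervals (s1,e1) and (s2,e2) overlap if s1 < e2 and s2 < e1.
v0 (8-16) vs v1..v6: overlaps v1, v2, v3, v4, v6 -> 5
v1 (5-12) vs v2..v6: overlaps v2, v3, v4 -> 3
v2 (11-18) vs v3..v6: overlaps v3, v6 -> 2
v3 (5-12) vs v4..v6: overlaps v4 -> 1
v4 (4-9) vs v5..v6: overlaps none -> 0
v5 (2-4) vs v6: overlaps none -> 0
Total overlapping pairs = 5 + 3 + 2 + 1 + 0 + 0 = 11

11


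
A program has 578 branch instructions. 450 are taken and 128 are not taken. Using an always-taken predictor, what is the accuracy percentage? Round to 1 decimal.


Predictor: always-taken
Correct predictions = 450
Accuracy = 450 / 578 * 100 = 77.9%

77.9


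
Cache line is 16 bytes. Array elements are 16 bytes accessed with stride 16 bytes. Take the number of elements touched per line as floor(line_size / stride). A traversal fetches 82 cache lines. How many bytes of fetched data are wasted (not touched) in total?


Elements per line = floor(16 / 16) = 1
Bytes used per line = 1 * 16 = 16
Wasted per line = 16 - 16 = 0
Total wasted = 0 * 82 = 0

0


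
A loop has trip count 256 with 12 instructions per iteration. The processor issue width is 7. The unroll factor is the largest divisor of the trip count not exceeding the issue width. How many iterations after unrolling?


Largest divisor of 256 <= 7 is 4
New iterations = 256 / 4 = 64

64


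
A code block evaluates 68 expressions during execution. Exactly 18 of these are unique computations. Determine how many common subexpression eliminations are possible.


CSE count = total expressions - unique expressions
= 68 - 18 = 50

50


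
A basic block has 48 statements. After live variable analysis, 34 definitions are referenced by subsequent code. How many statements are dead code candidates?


Dead code = total statements - live definitions
= 48 - 34 = 14

14


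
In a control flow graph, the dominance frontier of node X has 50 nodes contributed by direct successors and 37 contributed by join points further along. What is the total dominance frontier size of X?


DF(X) = direct successor contributions + join point contributions
= 50 + 37 = 87

87


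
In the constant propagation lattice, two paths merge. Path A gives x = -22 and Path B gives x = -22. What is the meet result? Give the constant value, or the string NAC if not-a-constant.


Meet operation: if both paths give the same constant, result is that constant; if they differ, result is NAC (not-a-constant).
Path A: -22, Path B: -22 -> equal
Result: constant -> -22

-22


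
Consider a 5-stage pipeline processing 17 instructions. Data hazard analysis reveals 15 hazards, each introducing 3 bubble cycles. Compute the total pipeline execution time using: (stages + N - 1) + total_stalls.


Base cycles = 5 + 17 - 1 = 21
Total stalls = 15 * 3 = 45
Total = 21 + 45 = 66

66


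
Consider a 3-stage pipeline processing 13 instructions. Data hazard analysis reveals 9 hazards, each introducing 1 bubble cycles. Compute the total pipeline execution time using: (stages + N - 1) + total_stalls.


Base cycles = 3 + 13 - 1 = 15
Total stalls = 9 * 1 = 9
Total = 15 + 9 = 24

24


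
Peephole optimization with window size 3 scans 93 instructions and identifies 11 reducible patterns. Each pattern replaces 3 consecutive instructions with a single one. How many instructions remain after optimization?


Each match removes 2 instructions.
Total removed = 11 * 2 = 22
Remaining = 93 - 22 = 71

71


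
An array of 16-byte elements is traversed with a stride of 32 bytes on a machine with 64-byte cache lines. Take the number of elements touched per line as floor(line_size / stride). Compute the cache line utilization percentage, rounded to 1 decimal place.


Elements per cache line = floor(64 / 32) = 2
Bytes used = 2 * 16 = 32
Utilization = 32 / 64 * 100 = 50.0%

50.0


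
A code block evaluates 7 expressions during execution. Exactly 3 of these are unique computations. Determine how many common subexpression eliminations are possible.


CSE count = total expressions - unique expressions
= 7 - 3 = 4

4


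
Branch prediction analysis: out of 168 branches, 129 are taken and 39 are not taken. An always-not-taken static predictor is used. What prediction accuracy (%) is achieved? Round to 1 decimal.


Predictor: always-not-taken
Correct predictions = 39
Accuracy = 39 / 168 * 100 = 23.2%

23.2


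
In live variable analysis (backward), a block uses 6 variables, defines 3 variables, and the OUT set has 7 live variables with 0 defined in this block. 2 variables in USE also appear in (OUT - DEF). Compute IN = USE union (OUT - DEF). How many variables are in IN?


OUT - DEF: 7 - 0 = 7
|IN| = |USE| + |OUT - DEF| - |USE ∩ (OUT - DEF)| = 6 + 7 - 2 = 11

11


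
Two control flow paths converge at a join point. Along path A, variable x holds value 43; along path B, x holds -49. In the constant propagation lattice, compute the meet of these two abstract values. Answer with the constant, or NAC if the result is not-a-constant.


Meet operation: if both paths give the same constant, result is that constant; if they differ, result is NAC (not-a-constant).
Path A: 43, Path B: -49 -> differ
Result: not-a-constant -> NAC

NAC


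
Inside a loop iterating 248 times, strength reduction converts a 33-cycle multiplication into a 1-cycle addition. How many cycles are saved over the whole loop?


Per-iteration saving = 33 - 1 = 32
Total saved = 248 * 32 = 7936

7936


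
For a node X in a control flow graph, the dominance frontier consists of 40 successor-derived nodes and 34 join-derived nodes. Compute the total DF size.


DF(X) = direct successor contributions + join point contributions
= 40 + 34 = 74

74


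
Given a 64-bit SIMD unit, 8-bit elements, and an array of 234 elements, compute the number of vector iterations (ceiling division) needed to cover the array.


Width = 64 / 8 = 8 elements per vector op
Iterations = ceil(234 / 8) = 30

30


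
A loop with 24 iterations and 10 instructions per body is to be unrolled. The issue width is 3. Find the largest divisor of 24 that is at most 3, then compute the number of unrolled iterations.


Largest divisor of 24 <= 3 is 3
New iterations = 24 / 3 = 8

8


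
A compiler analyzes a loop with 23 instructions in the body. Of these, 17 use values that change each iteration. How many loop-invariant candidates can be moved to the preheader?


Invariant candidates = total - loop-dependent
= 23 - 17 = 6

6


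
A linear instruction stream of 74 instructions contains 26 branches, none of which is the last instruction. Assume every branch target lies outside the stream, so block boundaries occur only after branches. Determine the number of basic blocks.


With no in-sequence branch targets, the leaders are the first instruction plus the instruction after each branch.
Number of basic blocks = branches + 1
= 26 + 1 = 27

27


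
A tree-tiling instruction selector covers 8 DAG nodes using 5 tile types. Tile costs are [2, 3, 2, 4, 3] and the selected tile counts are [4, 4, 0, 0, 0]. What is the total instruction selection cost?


Total cost = sum(count_i * cost_i)
= 4*2 + 4*3 + 0*2 + 0*4 + 0*3
= 20

20


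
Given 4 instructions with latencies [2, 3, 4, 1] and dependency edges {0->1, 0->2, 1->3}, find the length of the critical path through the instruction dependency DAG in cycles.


Compute longest path through dependency graph: dist(Ik) = max over predecessors of dist + latency(Ik).
dist(I0) = latency 2 = 2
dist(I1) = dist(I0) + 3 = 2 + 3 = 5
dist(I2) = dist(I0) + 4 = 2 + 4 = 6
dist(I3) = dist(I1) + 1 = 5 + 1 = 6
Critical path = max dist = 6

6


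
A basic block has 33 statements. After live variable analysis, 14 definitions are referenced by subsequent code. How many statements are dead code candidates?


Dead code = total statements - live definitions
= 33 - 14 = 19

19


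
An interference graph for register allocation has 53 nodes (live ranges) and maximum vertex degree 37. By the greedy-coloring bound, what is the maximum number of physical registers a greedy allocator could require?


Greedy coloring never needs more than (max_degree + 1) colors: when coloring a vertex, at most max_degree neighbors are already colored.
Upper bound = 37 + 1 = 38

38


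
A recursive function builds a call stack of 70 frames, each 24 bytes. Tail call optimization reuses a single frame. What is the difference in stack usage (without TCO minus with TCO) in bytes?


Without TCO: 70 * 24 = 1680 bytes
With TCO: reuse 1 frame = 24 bytes
Savings = 1680 - 24 = 1656

1656


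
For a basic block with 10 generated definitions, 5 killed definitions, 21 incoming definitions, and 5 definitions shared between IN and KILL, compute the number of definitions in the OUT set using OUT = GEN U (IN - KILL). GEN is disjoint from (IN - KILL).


IN - KILL: 21 - 5 = 16 surviving definitions
OUT = GEN + surviving = 10 + 16 = 26

26


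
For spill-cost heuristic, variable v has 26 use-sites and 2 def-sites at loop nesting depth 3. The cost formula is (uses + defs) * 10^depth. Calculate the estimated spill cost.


uses + defs = 26 + 2 = 28
10^3 = 1000
Spill cost = 28 * 1000 = 28000

28000


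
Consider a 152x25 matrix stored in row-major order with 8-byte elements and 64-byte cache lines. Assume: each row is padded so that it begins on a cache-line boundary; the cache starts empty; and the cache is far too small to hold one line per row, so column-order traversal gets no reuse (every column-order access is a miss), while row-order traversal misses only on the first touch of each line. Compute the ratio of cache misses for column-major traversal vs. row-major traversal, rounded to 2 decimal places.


Each row occupies 25 * 8 = 200 bytes and starts on a line boundary, so it spans ceil(200 / 64) = 4 cache lines.
Row-major traversal misses (one per line touched): 152 * ceil(25 * 8 / 64) = 608
Column-major traversal misses (no reuse, every access misses): 152 * 25 = 3800
Ratio = 3800 / 608 = 6.25

6.25


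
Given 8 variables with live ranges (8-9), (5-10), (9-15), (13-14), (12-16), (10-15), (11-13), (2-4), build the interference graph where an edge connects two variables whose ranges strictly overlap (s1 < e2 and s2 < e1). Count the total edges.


Check all pairs for overlapping intervals.
Two intervals (s1,e1) and (s2,e2) overlap if s1 < e2 and s2 < e1.
v0 (8-9) vs v1..v7: overlaps v1 -> 1
v1 (5-10) vs v2..v7: overlaps v2 -> 1
v2 (9-15) vs v3..v7: overlaps v3, v4, v5, v6 -> 4
v3 (13-14) vs v4..v7: overlaps v4, v5 -> 2
v4 (12-16) vs v5..v7: overlaps v5, v6 -> 2
v5 (10-15) vs v6..v7: overlaps v6 -> 1
v6 (11-13) vs v7: overlaps none -> 0
Total overlapping pairs = 1 + 1 + 4 + 2 + 2 + 1 + 0 = 11

11


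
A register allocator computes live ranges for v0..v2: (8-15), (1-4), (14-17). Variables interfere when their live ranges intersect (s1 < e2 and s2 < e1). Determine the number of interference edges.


Check all pairs for overlapping intervals.
Two intervals (s1,e1) and (s2,e2) overlap if s1 < e2 and s2 < e1.
v0 (8-15) vs v1..v2: overlaps v2 -> 1
v1 (1-4) vs v2: overlaps none -> 0
Total overlapping pairs = 1 + 0 = 1

1


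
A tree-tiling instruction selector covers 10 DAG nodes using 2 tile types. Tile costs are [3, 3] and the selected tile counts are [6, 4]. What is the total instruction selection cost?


Total cost = sum(count_i * cost_i)
= 6*3 + 4*3
= 30

30


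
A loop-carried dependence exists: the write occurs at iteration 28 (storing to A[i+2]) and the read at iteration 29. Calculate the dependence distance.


Distance = read iteration - write iteration
= 29 - 28 = 1

1


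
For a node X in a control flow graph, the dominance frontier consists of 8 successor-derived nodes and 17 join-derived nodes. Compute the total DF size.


DF(X) = direct successor contributions + join point contributions
= 8 + 17 = 25

25


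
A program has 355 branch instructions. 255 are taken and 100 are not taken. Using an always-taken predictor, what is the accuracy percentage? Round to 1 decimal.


Predictor: always-taken
Correct predictions = 255
Accuracy = 255 / 355 * 100 = 71.8%

71.8


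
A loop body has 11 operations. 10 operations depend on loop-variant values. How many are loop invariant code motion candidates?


Invariant candidates = total - loop-dependent
= 11 - 10 = 1

1


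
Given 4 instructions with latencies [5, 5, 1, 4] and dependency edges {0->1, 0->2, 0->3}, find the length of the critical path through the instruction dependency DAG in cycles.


Compute longest path through dependency graph: dist(Ik) = max over predecessors of dist + latency(Ik).
dist(I0) = latency 5 = 5
dist(I1) = dist(I0) + 5 = 5 + 5 = 10
dist(I2) = dist(I0) + 1 = 5 + 1 = 6
dist(I3) = dist(I0) + 4 = 5 + 4 = 9
Critical path = max dist = 10

10


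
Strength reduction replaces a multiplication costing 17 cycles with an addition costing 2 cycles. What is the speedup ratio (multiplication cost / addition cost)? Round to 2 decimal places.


Ratio = mult_cost / add_cost = 17 / 2 = 8.5

8.5


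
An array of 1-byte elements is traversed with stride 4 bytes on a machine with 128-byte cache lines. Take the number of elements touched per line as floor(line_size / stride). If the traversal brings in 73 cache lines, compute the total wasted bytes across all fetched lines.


Elements per line = floor(128 / 4) = 32
Bytes used per line = 32 * 1 = 32
Wasted per line = 128 - 32 = 96
Total wasted = 96 * 73 = 7008

7008


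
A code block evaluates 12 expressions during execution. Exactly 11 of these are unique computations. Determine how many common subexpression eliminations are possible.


CSE count = total expressions - unique expressions
= 12 - 11 = 1

1


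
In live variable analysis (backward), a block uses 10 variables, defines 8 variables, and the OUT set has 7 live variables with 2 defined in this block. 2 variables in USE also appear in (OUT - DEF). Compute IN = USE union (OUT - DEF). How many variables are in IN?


OUT - DEF: 7 - 2 = 5
|IN| = |USE| + |OUT - DEF| - |USE ∩ (OUT - DEF)| = 10 + 5 - 2 = 13

13


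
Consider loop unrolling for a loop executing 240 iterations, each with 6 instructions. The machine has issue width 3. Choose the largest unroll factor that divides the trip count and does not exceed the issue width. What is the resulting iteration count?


Largest divisor of 240 <= 3 is 3
New iterations = 240 / 3 = 80

80


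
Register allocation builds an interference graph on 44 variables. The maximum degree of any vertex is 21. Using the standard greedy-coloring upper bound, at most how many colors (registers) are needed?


Greedy coloring never needs more than (max_degree + 1) colors: when coloring a vertex, at most max_degree neighbors are already colored.
Upper bound = 21 + 1 = 22

22


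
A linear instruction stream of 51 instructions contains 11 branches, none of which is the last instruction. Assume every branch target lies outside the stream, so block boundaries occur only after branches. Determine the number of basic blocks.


With no in-sequence branch targets, the leaders are the first instruction plus the instruction after each branch.
Number of basic blocks = branches + 1
= 11 + 1 = 12

12


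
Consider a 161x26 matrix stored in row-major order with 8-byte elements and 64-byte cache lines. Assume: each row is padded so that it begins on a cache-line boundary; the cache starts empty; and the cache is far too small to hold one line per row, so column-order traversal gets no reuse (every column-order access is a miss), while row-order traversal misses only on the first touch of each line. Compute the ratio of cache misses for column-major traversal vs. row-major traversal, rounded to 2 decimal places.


Each row occupies 26 * 8 = 208 bytes and starts on a line boundary, so it spans ceil(208 / 64) = 4 cache lines.
Row-major traversal misses (one per line touched): 161 * ceil(26 * 8 / 64) = 644
Column-major traversal misses (no reuse, every access misses): 161 * 26 = 4186
Ratio = 4186 / 644 = 6.5

6.5


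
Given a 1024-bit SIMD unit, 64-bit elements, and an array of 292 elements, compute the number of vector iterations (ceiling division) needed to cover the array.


Width = 1024 / 64 = 16 elements per vector op
Iterations = ceil(292 / 16) = 19

19


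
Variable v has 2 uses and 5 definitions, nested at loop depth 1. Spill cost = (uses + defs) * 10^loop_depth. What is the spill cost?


uses + defs = 2 + 5 = 7
10^1 = 10
Spill cost = 7 * 10 = 70

70


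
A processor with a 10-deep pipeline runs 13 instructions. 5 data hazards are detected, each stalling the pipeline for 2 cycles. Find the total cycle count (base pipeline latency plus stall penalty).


Base cycles = 10 + 13 - 1 = 22
Total stalls = 5 * 2 = 10
Total = 22 + 10 = 32

32


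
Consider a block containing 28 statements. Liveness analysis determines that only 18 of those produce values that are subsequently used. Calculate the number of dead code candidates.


Dead code = total statements - live definitions
= 28 - 18 = 10

10


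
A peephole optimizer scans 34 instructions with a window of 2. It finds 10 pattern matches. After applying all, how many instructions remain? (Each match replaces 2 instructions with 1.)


Each match removes 1 instructions.
Total removed = 10 * 1 = 10
Remaining = 34 - 10 = 24

24


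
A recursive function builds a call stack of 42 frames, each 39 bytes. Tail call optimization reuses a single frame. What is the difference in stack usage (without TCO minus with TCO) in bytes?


Without TCO: 42 * 39 = 1638 bytes
With TCO: reuse 1 frame = 39 bytes
Savings = 1638 - 39 = 1599

1599


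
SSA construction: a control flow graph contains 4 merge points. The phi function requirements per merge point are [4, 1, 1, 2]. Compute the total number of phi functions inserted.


Total phi functions = sum of phi functions at each join node
= 4 + 1 + 1 + 2 = 8

8


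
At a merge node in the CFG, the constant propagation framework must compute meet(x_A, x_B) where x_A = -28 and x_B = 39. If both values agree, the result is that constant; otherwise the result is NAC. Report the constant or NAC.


Meet operation: if both paths give the same constant, result is that constant; if they differ, result is NAC (not-a-constant).
Path A: -28, Path B: 39 -> differ
Result: not-a-constant -> NAC

NAC


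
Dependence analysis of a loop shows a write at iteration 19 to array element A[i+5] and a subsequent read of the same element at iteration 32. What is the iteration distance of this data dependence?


Distance = read iteration - write iteration
= 32 - 19 = 13

13


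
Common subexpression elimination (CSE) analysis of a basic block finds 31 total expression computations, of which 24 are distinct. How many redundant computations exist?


CSE count = total expressions - unique expressions
= 31 - 24 = 7

7


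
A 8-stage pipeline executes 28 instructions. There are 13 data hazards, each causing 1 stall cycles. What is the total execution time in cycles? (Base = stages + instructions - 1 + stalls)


Base cycles = 8 + 28 - 1 = 35
Total stalls = 13 * 1 = 13
Total = 35 + 13 = 48

48


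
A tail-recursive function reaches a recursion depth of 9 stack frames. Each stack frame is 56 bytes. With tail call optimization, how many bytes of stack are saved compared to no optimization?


Without TCO: 9 * 56 = 504 bytes
With TCO: reuse 1 frame = 56 bytes
Savings = 504 - 56 = 448

448


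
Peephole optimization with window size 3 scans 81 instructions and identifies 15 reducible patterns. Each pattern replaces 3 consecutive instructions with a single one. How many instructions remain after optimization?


Each match removes 2 instructions.
Total removed = 15 * 2 = 30
Remaining = 81 - 30 = 51

51


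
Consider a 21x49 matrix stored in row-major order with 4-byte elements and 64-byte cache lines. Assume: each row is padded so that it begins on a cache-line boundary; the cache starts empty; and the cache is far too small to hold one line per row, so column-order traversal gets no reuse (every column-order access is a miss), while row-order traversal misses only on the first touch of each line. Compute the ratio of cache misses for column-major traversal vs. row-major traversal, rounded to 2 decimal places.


Each row occupies 49 * 4 = 196 bytes and starts on a line boundary, so it spans ceil(196 / 64) = 4 cache lines.
Row-major traversal misses (one per line touched): 21 * ceil(49 * 4 / 64) = 84
Column-major traversal misses (no reuse, every access misses): 21 * 49 = 1029
Ratio = 1029 / 84 = 12.25

12.25


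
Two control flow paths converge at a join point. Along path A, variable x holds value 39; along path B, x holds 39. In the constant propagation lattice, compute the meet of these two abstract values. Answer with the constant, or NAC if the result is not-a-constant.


Meet operation: if both paths give the same constant, result is that constant; if they differ, result is NAC (not-a-constant).
Path A: 39, Path B: 39 -> equal
Result: constant -> 39

39


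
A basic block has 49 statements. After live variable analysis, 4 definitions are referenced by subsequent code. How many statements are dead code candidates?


Dead code = total statements - live definitions
= 49 - 4 = 45

45


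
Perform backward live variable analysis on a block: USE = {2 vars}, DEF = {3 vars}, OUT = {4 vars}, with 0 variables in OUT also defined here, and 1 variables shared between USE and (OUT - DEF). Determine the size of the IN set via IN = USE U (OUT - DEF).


OUT - DEF: 4 - 0 = 4
|IN| = |USE| + |OUT - DEF| - |USE ∩ (OUT - DEF)| = 2 + 4 - 1 = 5

5


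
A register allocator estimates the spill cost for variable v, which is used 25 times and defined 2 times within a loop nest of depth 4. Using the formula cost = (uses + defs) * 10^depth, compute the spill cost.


uses + defs = 25 + 2 = 27
10^4 = 10000
Spill cost = 27 * 10000 = 270000

270000


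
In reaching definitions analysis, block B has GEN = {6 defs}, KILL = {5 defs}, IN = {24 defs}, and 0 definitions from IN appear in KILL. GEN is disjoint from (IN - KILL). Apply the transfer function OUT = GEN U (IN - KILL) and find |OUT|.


IN - KILL: 24 - 0 = 24 surviving definitions
OUT = GEN + surviving = 6 + 24 = 30

30


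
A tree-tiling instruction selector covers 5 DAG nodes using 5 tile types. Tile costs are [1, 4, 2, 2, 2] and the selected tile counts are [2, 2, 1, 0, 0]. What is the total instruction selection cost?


Total cost = sum(count_i * cost_i)
= 2*1 + 2*4 + 1*2 + 0*2 + 0*2
= 12

12


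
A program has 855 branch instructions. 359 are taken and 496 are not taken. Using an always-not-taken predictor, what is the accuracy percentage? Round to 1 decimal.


Predictor: always-not-taken
Correct predictions = 496
Accuracy = 496 / 855 * 100 = 58.0%

58.0


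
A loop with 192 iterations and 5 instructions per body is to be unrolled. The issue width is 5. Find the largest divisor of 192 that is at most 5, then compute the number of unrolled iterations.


Largest divisor of 192 <= 5 is 4
New iterations = 192 / 4 = 48

48


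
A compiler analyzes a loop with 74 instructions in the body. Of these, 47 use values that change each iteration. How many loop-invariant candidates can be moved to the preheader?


Invariant candidates = total - loop-dependent
= 74 - 47 = 27

27


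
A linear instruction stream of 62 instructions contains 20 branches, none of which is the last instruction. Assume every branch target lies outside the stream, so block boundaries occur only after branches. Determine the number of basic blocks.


With no in-sequence branch targets, the leaders are the first instruction plus the instruction after each branch.
Number of basic blocks = branches + 1
= 20 + 1 = 21

21


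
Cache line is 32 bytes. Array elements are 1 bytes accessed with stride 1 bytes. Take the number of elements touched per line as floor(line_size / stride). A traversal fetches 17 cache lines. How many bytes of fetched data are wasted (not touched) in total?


Elements per line = floor(32 / 1) = 32
Bytes used per line = 32 * 1 = 32
Wasted per line = 32 - 32 = 0
Total wasted = 0 * 17 = 0

0


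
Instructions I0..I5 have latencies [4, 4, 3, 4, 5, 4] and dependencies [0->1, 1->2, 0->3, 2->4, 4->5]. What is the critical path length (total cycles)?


Compute longest path through dependency graph: dist(Ik) = max over predecessors of dist + latency(Ik).
dist(I0) = latency 4 = 4
dist(I1) = dist(I0) + 4 = 4 + 4 = 8
dist(I2) = dist(I1) + 3 = 8 + 3 = 11
dist(I3) = dist(I0) + 4 = 4 + 4 = 8
dist(I4) = dist(I2) + 5 = 11 + 5 = 16
dist(I5) = dist(I4) + 4 = 16 + 4 = 20
Critical path = max dist = 20

20


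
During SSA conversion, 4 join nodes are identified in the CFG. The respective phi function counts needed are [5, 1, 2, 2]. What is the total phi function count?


Total phi functions = sum of phi functions at each join node
= 5 + 1 + 2 + 2 = 10

10


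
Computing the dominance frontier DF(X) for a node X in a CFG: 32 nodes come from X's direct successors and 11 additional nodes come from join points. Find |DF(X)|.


DF(X) = direct successor contributions + join point contributions
= 32 + 11 = 43

43


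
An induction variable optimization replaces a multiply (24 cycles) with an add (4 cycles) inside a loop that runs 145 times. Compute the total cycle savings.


Per-iteration saving = 24 - 4 = 20
Total saved = 145 * 20 = 2900

2900


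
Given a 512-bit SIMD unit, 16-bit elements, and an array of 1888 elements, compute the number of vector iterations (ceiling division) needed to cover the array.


Width = 512 / 16 = 32 elements per vector op
Iterations = ceil(1888 / 32) = 59

59


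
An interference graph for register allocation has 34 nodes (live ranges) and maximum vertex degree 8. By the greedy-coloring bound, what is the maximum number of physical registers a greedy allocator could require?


Greedy coloring never needs more than (max_degree + 1) colors: when coloring a vertex, at most max_degree neighbors are already colored.
Upper bound = 8 + 1 = 9

9


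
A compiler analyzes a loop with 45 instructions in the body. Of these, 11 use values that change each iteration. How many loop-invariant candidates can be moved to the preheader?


Invariant candidates = total - loop-dependent
= 45 - 11 = 34

34


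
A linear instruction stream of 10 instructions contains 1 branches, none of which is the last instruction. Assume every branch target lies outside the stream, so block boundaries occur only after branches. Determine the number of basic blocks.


With no in-sequence branch targets, the leaders are the first instruction plus the instruction after each branch.
Number of basic blocks = branches + 1
= 1 + 1 = 2

2


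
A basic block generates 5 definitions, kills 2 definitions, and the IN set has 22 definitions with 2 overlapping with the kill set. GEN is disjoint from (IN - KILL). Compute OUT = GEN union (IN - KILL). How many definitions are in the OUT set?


IN - KILL: 22 - 2 = 20 surviving definitions
OUT = GEN + surviving = 5 + 20 = 25

25


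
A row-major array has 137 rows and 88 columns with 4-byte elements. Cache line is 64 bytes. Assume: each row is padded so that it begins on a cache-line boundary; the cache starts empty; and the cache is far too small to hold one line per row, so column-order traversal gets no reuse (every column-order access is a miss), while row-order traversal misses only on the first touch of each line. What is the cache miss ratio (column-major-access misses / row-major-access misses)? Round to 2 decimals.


Each row occupies 88 * 4 = 352 bytes and starts on a line boundary, so it spans ceil(352 / 64) = 6 cache lines.
Row-major traversal misses (one per line touched): 137 * ceil(88 * 4 / 64) = 822
Column-major traversal misses (no reuse, every access misses): 137 * 88 = 12056
Ratio = 12056 / 822 = 14.67

14.67


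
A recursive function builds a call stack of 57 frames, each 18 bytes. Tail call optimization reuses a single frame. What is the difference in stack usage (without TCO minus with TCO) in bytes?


Without TCO: 57 * 18 = 1026 bytes
With TCO: reuse 1 frame = 18 bytes
Savings = 1026 - 18 = 1008

1008


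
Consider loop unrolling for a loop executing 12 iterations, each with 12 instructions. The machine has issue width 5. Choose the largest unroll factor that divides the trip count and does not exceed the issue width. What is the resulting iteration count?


Largest divisor of 12 <= 5 is 4
New iterations = 12 / 4 = 3

3


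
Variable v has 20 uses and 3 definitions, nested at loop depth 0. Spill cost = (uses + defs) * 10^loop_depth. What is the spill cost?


uses + defs = 20 + 3 = 23
10^0 = 1
Spill cost = 23 * 1 = 23

23


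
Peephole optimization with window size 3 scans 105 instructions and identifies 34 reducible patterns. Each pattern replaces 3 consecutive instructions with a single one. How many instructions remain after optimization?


Each match removes 2 instructions.
Total removed = 34 * 2 = 68
Remaining = 105 - 68 = 37

37


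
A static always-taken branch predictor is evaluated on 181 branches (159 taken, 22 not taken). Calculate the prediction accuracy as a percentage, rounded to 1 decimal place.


Predictor: always-taken
Correct predictions = 159
Accuracy = 159 / 181 * 100 = 87.8%

87.8


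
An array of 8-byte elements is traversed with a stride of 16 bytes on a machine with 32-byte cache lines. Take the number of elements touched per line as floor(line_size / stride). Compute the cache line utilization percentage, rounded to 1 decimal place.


Elements per cache line = floor(32 / 16) = 2
Bytes used = 2 * 8 = 16
Utilization = 16 / 32 * 100 = 50.0%

50.0


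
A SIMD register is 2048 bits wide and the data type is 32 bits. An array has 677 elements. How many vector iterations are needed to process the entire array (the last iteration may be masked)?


Width = 2048 / 32 = 64 elements per vector op
Iterations = ceil(677 / 64) = 11

11


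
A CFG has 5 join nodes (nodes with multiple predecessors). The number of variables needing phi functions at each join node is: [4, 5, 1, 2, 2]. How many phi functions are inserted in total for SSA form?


Total phi functions = sum of phi functions at each join node
= 4 + 5 + 1 + 2 + 2 = 14

14


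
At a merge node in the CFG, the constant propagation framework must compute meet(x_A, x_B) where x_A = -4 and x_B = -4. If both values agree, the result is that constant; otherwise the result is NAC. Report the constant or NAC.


Meet operation: if both paths give the same constant, result is that constant; if they differ, result is NAC (not-a-constant).
Path A: -4, Path B: -4 -> equal
Result: constant -> -4

-4


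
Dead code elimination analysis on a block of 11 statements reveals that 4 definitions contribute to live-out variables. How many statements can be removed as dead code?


Dead code = total statements - live definitions
= 11 - 4 = 7

7


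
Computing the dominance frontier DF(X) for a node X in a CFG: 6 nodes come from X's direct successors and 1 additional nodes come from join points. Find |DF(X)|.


DF(X) = direct successor contributions + join point contributions
= 6 + 1 = 7

7


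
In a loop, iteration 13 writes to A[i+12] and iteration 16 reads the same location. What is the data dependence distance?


Distance = read iteration - write iteration
= 16 - 13 = 3

3


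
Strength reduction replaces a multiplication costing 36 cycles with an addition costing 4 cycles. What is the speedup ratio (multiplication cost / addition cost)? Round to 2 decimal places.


Ratio = mult_cost / add_cost = 36 / 4 = 9.0

9.0


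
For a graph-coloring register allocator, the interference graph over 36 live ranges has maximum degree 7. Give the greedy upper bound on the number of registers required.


Greedy coloring never needs more than (max_degree + 1) colors: when coloring a vertex, at most max_degree neighbors are already colored.
Upper bound = 7 + 1 = 8

8


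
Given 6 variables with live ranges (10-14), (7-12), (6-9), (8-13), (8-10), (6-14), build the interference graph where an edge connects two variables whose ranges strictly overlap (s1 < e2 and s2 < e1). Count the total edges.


Check all pairs for overlapping intervals.
Two intervals (s1,e1) and (s2,e2) overlap if s1 < e2 and s2 < e1.
v0 (10-14) vs v1..v5: overlaps v1, v3, v5 -> 3
v1 (7-12) vs v2..v5: overlaps v2, v3, v4, v5 -> 4
v2 (6-9) vs v3..v5: overlaps v3, v4, v5 -> 3
v3 (8-13) vs v4..v5: overlaps v4, v5 -> 2
v4 (8-10) vs v5: overlaps v5 -> 1
Total overlapping pairs = 3 + 4 + 3 + 2 + 1 = 13

13


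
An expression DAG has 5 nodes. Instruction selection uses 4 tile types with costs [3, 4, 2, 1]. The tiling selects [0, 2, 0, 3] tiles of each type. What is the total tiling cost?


Total cost = sum(count_i * cost_i)
= 0*3 + 2*4 + 0*2 + 3*1
= 11

11


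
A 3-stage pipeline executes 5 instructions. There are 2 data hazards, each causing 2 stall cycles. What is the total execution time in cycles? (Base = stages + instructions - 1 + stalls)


Base cycles = 3 + 5 - 1 = 7
Total stalls = 2 * 2 = 4
Total = 7 + 4 = 11

11


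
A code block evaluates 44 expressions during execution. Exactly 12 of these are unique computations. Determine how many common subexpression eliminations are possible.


CSE count = total expressions - unique expressions
= 44 - 12 = 32

32


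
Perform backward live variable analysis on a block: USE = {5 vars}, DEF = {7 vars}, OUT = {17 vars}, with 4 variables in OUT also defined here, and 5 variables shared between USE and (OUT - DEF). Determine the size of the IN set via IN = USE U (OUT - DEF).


OUT - DEF: 17 - 4 = 13
|IN| = |USE| + |OUT - DEF| - |USE ∩ (OUT - DEF)| = 5 + 13 - 5 = 13

13


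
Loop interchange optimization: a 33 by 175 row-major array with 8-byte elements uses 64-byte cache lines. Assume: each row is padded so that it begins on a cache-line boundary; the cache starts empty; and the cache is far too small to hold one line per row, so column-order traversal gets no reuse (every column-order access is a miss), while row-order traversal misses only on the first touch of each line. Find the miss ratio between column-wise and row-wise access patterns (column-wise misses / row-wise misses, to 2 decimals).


Each row occupies 175 * 8 = 1400 bytes and starts on a line boundary, so it spans ceil(1400 / 64) = 22 cache lines.
Row-major traversal misses (one per line touched): 33 * ceil(175 * 8 / 64) = 726
Column-major traversal misses (no reuse, every access misses): 33 * 175 = 5775
Ratio = 5775 / 726 = 7.95

7.95


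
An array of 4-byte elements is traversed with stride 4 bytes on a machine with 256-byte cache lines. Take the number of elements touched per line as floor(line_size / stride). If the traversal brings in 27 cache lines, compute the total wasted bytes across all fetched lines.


Elements per line = floor(256 / 4) = 64
Bytes used per line = 64 * 4 = 256
Wasted per line = 256 - 256 = 0
Total wasted = 0 * 27 = 0

0


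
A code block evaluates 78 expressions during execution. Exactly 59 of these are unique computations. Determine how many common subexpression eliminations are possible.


CSE count = total expressions - unique expressions
= 78 - 59 = 19

19
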